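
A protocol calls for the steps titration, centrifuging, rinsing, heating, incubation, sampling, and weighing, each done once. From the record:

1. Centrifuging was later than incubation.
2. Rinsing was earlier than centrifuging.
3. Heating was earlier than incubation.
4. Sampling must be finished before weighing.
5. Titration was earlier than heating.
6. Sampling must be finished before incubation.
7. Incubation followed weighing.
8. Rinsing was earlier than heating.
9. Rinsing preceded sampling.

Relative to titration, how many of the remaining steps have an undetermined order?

3

Forced after titration: centrifuging, heating, and incubation.
That leaves rinsing, sampling, and weighing with no forced order relative to titration — 3.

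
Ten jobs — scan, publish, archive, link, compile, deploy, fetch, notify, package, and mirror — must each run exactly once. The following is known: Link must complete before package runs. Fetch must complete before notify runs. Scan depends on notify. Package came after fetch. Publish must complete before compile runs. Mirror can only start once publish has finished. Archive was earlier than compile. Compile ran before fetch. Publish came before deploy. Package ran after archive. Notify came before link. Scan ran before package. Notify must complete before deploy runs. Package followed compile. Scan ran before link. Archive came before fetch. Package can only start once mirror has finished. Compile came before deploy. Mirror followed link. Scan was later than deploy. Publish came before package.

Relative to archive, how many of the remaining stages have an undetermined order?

Forced after archive: compile, deploy, fetch, link, mirror, notify, package, and scan.
That leaves publish with no forced order relative to archive — 1.

1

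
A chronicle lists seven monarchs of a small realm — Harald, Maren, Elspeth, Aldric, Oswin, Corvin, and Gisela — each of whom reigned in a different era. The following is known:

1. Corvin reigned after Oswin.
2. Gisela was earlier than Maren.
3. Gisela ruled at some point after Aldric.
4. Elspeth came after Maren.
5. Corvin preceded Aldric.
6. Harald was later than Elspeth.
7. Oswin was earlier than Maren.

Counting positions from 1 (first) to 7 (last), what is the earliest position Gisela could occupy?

4

Aldric, Corvin, and Oswin must all come before Gisela — 3 forced predecessors.
Nothing else is forced ahead of Gisela, so their earliest slot is position 3 + 1 = 4.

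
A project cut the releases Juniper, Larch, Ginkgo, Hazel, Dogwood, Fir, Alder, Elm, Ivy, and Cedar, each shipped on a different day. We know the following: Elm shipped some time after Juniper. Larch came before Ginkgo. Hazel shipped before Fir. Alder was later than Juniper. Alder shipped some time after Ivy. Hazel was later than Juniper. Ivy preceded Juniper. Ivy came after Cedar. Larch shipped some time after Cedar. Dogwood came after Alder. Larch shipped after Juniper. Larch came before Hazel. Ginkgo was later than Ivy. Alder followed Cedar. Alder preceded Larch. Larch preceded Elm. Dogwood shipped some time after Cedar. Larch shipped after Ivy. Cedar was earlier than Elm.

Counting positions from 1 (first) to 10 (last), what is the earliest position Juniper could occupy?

Cedar and Ivy must both come before Juniper — 2 forced predecessors.
Nothing else is forced ahead of Juniper, so its earliest slot is position 2 + 1 = 3.

3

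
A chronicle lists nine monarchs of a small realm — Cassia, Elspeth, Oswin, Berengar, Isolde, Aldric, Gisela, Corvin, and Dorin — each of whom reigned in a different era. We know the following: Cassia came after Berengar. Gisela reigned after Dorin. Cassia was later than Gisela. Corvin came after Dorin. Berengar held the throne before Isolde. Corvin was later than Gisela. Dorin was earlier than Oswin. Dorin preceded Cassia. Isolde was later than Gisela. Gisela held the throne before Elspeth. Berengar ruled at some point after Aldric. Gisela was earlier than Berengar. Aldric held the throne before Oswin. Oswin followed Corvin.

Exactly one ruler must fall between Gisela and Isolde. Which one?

Berengar

Tracing the constraints gives Gisela → Berengar → Isolde, so Berengar sits after Gisela and before Isolde.
No other ruler is forced both after Gisela and before Isolde.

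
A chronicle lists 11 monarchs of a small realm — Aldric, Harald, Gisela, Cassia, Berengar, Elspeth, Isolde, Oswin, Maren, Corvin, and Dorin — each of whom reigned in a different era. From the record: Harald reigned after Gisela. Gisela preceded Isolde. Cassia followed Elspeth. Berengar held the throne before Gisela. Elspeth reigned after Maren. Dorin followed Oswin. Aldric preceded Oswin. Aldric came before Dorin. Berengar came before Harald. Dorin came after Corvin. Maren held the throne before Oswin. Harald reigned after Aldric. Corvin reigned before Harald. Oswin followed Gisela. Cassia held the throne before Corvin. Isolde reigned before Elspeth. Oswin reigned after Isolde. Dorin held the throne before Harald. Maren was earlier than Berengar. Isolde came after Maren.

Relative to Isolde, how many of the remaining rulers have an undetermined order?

1

Forced before Isolde: Berengar, Gisela, and Maren; forced after Isolde: Cassia, Corvin, Dorin, Elspeth, Harald, and Oswin.
That leaves Aldric with no forced order relative to Isolde — 1.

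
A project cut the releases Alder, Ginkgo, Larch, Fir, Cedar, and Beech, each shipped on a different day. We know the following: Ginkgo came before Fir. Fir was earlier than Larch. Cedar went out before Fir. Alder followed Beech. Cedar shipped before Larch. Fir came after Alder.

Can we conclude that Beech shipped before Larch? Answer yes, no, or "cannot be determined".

yes

Chain the constraints: Beech → Alder → Fir → Larch. Each link is directly stated, so Beech comes before Larch.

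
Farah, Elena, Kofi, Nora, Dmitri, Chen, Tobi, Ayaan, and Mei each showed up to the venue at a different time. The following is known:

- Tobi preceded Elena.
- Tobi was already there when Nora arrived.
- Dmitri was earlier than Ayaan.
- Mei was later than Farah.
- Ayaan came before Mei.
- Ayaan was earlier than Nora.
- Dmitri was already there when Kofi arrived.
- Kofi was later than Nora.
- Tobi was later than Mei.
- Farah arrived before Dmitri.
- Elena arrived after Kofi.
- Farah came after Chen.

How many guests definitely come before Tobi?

Directly stated before Tobi: Mei.
Ayaan reaches Tobi via Ayaan → Mei → Tobi.
Chen reaches Tobi via Chen → Farah → Mei → Tobi.
Dmitri reaches Tobi via Dmitri → Ayaan → Mei → Tobi.
Likewise Farah reaches Tobi by chaining the stated constraints.
No chain forces Kofi (or any of the others) ahead of Tobi.
That's Ayaan, Chen, Dmitri, Farah, and Mei — 5 in all.

5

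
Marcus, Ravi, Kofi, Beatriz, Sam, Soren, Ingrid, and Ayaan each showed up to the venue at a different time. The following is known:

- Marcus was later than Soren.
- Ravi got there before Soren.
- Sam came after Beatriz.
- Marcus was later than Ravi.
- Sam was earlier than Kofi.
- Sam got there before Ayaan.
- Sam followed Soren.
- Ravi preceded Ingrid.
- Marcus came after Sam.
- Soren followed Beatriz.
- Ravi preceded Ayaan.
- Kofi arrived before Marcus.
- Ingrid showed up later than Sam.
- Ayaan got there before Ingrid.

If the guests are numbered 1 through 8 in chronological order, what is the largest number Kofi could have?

7

Kofi must come before Marcus — 1 guest forced after them.
Everything else can be placed before Kofi in some valid order, so Kofi can sit as late as position 8 − 1 = 7.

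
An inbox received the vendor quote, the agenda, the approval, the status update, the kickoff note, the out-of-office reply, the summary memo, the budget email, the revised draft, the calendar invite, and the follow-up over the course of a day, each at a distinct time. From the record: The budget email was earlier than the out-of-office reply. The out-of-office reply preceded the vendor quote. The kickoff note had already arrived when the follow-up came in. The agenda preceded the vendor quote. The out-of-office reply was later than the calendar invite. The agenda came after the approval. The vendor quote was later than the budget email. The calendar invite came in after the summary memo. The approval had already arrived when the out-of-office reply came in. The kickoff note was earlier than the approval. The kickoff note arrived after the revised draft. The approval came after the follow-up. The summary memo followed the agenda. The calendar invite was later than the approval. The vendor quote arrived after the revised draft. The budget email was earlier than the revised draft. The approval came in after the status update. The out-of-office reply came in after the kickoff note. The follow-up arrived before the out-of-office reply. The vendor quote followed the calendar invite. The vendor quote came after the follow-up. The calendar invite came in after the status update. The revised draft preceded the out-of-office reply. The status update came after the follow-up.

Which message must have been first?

The budget email has a chain of constraints placing it before every other message, so the budget email must be first.

the budget email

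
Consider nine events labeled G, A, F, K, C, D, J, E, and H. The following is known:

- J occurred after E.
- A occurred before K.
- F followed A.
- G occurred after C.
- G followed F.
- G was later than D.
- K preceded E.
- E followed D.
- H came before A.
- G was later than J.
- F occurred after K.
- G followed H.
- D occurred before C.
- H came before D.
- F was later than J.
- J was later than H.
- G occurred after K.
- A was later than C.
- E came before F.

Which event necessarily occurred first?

H has a chain of constraints placing it before every other event, so H must be first.

H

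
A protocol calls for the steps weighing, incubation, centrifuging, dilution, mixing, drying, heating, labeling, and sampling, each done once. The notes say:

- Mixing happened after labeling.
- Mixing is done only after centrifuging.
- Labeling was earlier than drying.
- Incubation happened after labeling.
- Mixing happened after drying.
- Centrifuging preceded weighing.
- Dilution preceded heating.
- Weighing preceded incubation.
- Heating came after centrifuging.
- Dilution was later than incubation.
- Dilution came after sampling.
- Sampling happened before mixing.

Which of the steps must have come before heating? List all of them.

centrifuging, dilution, incubation, labeling, sampling, weighing

Directly stated before heating: centrifuging and dilution.
Incubation reaches heating via incubation → dilution → heating.
Labeling reaches heating via labeling → incubation → dilution → heating.
Sampling reaches heating via sampling → dilution → heating.
Likewise weighing reaches heating by chaining the stated constraints.
No chain forces mixing (or any of the others) ahead of heating.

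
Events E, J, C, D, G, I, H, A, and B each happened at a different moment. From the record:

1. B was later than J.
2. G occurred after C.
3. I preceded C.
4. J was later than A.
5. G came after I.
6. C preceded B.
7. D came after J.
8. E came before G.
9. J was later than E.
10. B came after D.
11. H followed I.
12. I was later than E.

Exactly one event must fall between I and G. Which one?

C

Tracing the constraints gives I → C → G, so C sits after I and before G.
No other event is forced both after I and before G.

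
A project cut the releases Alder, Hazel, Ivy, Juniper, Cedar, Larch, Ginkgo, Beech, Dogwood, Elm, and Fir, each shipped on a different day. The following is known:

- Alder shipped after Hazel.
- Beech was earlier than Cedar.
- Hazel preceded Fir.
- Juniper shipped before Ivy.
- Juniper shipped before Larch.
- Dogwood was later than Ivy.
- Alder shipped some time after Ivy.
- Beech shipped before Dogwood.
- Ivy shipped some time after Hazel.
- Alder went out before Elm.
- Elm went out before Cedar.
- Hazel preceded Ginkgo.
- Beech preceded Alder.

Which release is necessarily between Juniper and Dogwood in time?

Tracing the constraints gives Juniper → Ivy → Dogwood, so Ivy sits after Juniper and before Dogwood.
No other release is forced both after Juniper and before Dogwood.

Ivy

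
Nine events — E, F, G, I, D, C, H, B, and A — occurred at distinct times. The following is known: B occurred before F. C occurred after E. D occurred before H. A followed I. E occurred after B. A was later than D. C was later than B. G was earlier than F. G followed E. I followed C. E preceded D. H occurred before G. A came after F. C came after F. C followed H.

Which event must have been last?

Every other event has a chain of constraints placing it before A, so A is last.

A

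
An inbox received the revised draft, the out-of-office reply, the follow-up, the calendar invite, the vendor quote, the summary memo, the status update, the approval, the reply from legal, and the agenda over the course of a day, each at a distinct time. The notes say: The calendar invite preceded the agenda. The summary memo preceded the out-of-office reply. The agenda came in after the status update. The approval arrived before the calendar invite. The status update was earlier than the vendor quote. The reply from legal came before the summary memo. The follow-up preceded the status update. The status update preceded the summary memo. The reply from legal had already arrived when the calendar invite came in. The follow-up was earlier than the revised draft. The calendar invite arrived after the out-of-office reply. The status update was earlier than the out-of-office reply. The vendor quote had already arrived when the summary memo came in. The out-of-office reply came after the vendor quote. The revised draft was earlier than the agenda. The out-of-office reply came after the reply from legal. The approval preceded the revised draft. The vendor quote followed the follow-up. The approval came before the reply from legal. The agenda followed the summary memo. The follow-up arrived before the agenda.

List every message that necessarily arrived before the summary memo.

the approval, the follow-up, the reply from legal, the status update, the vendor quote

Directly stated before the summary memo: the reply from legal, the status update, and the vendor quote.
The approval reaches the summary memo via the approval → the reply from legal → the summary memo.
The follow-up reaches the summary memo via the follow-up → the status update → the summary memo.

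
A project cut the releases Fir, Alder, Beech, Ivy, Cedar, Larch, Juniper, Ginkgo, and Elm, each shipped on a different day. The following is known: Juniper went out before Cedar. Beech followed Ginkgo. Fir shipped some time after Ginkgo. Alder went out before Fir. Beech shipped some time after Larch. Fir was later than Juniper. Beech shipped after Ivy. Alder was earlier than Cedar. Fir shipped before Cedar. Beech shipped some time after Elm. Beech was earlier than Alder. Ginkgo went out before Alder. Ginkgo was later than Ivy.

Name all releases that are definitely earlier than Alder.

Beech, Elm, Ginkgo, Ivy, Larch

Directly stated before Alder: Beech and Ginkgo.
Elm reaches Alder via Elm → Beech → Alder.
Ivy reaches Alder via Ivy → Ginkgo → Alder.
Larch reaches Alder via Larch → Beech → Alder.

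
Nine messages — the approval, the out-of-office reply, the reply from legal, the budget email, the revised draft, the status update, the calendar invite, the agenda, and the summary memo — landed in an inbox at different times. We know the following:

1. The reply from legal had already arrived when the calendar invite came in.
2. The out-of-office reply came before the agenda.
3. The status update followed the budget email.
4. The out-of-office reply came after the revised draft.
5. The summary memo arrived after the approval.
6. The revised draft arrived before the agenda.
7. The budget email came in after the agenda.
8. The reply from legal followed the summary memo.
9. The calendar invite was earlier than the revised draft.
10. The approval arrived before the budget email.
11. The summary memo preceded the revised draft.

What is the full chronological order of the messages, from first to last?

The constraints fix every adjacent pair, so only one ordering works:
the approval → the summary memo → the reply from legal → the calendar invite → the revised draft → the out-of-office reply → the agenda → the budget email → the status update.

the approval, the summary memo, the reply from legal, the calendar invite, the revised draft, the out-of-office reply, the agenda, the budget email, the status update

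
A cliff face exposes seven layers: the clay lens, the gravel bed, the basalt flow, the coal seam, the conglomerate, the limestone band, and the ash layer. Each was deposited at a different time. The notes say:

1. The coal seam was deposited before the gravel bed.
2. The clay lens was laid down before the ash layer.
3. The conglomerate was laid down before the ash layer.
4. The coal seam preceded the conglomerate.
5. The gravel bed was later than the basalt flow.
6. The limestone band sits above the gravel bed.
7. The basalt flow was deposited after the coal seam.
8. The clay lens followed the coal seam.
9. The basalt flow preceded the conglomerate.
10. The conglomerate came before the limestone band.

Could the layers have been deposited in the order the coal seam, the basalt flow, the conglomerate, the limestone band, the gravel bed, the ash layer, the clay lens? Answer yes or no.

no

The constraints require the clay lens before the ash layer, but in the proposed sequence the ash layer appears ahead of the clay lens. That one violation is enough.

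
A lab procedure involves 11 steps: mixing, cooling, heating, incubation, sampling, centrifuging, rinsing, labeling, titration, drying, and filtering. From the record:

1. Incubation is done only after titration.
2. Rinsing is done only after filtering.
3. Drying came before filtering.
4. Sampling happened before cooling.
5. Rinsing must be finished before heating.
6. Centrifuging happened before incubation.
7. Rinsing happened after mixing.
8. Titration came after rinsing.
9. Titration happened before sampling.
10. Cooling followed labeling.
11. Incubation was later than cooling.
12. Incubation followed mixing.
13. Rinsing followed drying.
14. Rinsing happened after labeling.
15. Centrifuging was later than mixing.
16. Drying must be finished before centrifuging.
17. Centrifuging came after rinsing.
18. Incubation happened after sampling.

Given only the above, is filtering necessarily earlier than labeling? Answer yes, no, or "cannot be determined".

cannot be determined

No chain of stated constraints runs from filtering to labeling, and none runs from labeling to filtering either.
So the relative order of filtering and labeling is not fixed by the given facts.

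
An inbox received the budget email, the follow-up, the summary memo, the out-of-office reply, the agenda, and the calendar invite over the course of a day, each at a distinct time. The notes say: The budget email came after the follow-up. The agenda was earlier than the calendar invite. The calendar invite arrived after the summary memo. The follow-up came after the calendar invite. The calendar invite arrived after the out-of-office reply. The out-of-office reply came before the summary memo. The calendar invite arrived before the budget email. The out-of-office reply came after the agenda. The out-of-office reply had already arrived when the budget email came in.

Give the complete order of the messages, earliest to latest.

The constraints fix every adjacent pair, so only one ordering works:
the agenda → the out-of-office reply → the summary memo → the calendar invite → the follow-up → the budget email.

the agenda, the out-of-office reply, the summary memo, the calendar invite, the follow-up, the budget email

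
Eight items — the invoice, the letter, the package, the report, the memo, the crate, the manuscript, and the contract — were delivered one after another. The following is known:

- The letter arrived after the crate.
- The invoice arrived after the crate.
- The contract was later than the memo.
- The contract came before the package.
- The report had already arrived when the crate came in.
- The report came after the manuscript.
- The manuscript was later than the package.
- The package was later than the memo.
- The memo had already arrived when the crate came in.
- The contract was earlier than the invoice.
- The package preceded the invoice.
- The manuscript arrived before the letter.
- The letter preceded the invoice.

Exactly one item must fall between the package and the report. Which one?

Tracing the constraints gives the package → the manuscript → the report, so the manuscript sits after the package and before the report.
No other item is forced both after the package and before the report.

the manuscript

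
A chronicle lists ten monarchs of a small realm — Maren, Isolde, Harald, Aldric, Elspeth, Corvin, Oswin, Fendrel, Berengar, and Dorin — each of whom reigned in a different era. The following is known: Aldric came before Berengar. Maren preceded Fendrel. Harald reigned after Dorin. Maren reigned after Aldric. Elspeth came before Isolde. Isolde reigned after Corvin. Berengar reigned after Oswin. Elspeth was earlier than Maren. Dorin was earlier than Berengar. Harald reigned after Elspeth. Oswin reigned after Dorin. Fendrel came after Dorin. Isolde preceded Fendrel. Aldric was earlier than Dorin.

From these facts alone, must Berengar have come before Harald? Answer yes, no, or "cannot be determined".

No chain of stated constraints runs from Berengar to Harald, and none runs from Harald to Berengar either.
So the relative order of Berengar and Harald is not fixed by the given facts.

cannot be determined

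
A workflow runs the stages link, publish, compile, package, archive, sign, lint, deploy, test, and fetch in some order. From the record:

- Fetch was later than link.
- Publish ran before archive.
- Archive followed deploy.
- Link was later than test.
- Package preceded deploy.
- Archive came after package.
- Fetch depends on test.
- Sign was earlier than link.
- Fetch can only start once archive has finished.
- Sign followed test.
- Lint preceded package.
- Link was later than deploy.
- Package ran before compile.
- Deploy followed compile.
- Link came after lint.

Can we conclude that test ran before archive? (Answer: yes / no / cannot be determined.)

cannot be determined

No chain of stated constraints runs from test to archive, and none runs from archive to test either.
So the relative order of test and archive is not fixed by the given facts.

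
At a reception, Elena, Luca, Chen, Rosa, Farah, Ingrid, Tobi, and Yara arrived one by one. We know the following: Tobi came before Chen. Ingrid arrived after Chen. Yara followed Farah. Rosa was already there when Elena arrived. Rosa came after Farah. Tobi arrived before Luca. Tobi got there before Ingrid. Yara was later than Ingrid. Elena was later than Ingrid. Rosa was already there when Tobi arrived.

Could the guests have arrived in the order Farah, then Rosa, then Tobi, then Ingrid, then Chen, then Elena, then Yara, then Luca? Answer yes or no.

The constraints require Chen before Ingrid, but in the proposed sequence Ingrid appears ahead of Chen. That one violation is enough.

no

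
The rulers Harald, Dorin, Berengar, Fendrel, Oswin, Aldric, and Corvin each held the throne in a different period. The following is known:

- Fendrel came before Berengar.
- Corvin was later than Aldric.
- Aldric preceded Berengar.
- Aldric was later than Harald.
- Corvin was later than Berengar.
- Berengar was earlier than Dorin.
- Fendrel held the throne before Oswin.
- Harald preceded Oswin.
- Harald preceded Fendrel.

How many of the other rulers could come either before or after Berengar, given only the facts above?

Forced before Berengar: Aldric, Fendrel, and Harald; forced after Berengar: Corvin and Dorin.
That leaves Oswin with no forced order relative to Berengar — 1.

1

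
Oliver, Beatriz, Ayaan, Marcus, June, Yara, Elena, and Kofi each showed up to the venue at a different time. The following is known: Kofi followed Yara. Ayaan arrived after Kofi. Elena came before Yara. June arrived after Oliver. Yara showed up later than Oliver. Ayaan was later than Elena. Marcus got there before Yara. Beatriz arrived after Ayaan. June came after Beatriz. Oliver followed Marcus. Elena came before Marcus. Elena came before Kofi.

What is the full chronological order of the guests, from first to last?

The constraints fix every adjacent pair, so only one ordering works:
Elena → Marcus → Oliver → Yara → Kofi → Ayaan → Beatriz → June.

Elena, Marcus, Oliver, Yara, Kofi, Ayaan, Beatriz, June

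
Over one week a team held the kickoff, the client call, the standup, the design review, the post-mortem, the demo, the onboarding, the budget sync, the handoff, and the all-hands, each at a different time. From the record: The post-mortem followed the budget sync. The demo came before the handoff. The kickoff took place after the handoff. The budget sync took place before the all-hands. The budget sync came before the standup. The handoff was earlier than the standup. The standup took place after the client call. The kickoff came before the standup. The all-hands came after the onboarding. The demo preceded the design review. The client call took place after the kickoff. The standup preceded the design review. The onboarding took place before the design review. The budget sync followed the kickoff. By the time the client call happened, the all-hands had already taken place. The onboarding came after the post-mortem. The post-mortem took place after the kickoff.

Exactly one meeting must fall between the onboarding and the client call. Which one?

the all-hands

Tracing the constraints gives the onboarding → the all-hands → the client call, so the all-hands sits after the onboarding and before the client call.
No other meeting is forced both after the onboarding and before the client call.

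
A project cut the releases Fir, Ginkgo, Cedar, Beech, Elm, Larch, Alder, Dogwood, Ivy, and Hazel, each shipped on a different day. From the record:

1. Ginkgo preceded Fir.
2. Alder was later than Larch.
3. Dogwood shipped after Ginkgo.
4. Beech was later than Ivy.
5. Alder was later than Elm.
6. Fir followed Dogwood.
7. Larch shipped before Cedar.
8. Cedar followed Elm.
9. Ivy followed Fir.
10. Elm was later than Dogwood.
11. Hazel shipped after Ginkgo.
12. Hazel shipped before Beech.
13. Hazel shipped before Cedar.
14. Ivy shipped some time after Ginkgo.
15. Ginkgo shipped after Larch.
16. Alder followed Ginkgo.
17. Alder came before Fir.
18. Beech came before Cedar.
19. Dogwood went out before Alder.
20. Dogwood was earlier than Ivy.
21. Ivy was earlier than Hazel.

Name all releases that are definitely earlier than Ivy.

Alder, Dogwood, Elm, Fir, Ginkgo, Larch

Directly stated before Ivy: Dogwood, Fir, and Ginkgo.
Alder reaches Ivy via Alder → Fir → Ivy.
Elm reaches Ivy via Elm → Alder → Fir → Ivy.
Larch reaches Ivy via Larch → Ginkgo → Ivy.
No chain forces Hazel (or any of the others) ahead of Ivy.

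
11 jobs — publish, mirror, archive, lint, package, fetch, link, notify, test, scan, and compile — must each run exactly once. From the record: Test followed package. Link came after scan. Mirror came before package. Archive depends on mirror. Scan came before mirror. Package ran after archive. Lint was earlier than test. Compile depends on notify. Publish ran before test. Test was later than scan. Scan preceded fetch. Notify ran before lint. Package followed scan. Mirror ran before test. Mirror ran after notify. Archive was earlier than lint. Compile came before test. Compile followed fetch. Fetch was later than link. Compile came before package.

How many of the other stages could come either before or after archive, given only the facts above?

Forced before archive: mirror, notify, and scan; forced after archive: lint, package, and test.
That leaves compile, fetch, link, and publish with no forced order relative to archive — 4.

4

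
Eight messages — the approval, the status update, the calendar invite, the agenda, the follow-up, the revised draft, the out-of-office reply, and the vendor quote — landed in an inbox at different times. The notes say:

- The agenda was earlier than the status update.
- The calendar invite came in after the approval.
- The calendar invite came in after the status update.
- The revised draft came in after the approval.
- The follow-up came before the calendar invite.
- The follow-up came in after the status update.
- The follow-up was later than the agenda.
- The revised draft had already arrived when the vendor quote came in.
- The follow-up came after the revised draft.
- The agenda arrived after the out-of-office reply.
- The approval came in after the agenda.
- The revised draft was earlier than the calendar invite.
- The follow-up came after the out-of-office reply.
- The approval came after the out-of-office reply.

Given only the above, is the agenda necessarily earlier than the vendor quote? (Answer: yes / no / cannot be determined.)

Chain the constraints: the agenda → the approval → the revised draft → the vendor quote. Each link is directly stated, so the agenda comes before the vendor quote.

yes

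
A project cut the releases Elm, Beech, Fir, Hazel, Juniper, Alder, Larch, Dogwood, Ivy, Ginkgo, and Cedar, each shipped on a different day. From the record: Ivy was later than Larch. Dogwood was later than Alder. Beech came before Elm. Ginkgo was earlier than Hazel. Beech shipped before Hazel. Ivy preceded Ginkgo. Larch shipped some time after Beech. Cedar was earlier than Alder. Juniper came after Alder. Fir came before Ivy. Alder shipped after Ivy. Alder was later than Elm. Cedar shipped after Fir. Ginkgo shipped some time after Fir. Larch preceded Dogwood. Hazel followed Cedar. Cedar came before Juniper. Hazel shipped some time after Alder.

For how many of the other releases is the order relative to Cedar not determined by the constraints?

Forced before Cedar: Fir; forced after Cedar: Alder, Dogwood, Hazel, and Juniper.
That leaves Beech, Elm, Ginkgo, Ivy, and Larch with no forced order relative to Cedar — 5.

5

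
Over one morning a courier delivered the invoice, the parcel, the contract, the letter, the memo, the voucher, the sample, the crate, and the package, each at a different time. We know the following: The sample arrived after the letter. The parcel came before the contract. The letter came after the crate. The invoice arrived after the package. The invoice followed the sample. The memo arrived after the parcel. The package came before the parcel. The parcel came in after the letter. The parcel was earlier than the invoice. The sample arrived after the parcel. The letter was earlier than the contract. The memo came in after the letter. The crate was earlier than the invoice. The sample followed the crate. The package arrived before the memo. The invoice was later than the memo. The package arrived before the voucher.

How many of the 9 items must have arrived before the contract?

Directly stated before the contract: the letter and the parcel.
The crate reaches the contract via the crate → the letter → the contract.
The package reaches the contract via the package → the parcel → the contract.
That's the crate, the letter, the package, and the parcel — 4 in all.

4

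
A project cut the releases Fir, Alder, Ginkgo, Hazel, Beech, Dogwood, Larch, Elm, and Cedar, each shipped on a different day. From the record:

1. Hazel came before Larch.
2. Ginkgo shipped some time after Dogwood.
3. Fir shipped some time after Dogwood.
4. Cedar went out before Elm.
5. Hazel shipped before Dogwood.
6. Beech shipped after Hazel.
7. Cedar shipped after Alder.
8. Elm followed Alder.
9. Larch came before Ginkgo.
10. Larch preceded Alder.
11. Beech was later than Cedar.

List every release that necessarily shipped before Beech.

Directly stated before Beech: Cedar and Hazel.
Alder reaches Beech via Alder → Cedar → Beech.
Larch reaches Beech via Larch → Alder → Cedar → Beech.
No chain forces Dogwood (or any of the others) ahead of Beech.

Alder, Cedar, Hazel, Larch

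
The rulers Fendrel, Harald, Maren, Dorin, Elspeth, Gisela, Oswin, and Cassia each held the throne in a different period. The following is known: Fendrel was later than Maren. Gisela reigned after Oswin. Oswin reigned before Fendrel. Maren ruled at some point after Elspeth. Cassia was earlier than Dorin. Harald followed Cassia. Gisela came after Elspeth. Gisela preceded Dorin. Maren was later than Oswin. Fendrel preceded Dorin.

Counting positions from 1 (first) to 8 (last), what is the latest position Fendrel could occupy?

Fendrel must come before Dorin — 1 ruler forced after them.
Everything else can be placed before Fendrel in some valid order, so Fendrel can sit as late as position 8 − 1 = 7.

7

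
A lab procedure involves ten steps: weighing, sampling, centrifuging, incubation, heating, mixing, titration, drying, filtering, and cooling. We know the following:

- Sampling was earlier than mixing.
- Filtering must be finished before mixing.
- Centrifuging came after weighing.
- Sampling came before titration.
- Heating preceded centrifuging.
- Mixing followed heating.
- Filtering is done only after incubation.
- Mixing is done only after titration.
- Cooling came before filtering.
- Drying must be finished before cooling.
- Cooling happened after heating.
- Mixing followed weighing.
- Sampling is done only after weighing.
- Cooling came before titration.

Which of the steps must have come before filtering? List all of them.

Directly stated before filtering: cooling and incubation.
Drying reaches filtering via drying → cooling → filtering.
Heating reaches filtering via heating → cooling → filtering.

cooling, drying, heating, incubation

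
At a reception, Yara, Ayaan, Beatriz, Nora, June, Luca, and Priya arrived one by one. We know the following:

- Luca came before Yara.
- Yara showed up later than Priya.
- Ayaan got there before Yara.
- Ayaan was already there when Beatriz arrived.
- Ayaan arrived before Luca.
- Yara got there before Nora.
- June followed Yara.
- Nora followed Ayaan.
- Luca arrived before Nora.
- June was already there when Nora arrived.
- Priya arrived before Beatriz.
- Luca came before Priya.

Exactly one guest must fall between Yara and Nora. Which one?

June

Tracing the constraints gives Yara → June → Nora, so June sits after Yara and before Nora.
No other guest is forced both after Yara and before Nora.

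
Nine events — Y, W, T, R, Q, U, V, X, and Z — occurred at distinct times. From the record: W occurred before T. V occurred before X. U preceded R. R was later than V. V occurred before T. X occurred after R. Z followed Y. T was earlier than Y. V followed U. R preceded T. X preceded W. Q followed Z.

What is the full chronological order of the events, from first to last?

The constraints fix every adjacent pair, so only one ordering works:
U → V → R → X → W → T → Y → Z → Q.

U, V, R, X, W, T, Y, Z, Q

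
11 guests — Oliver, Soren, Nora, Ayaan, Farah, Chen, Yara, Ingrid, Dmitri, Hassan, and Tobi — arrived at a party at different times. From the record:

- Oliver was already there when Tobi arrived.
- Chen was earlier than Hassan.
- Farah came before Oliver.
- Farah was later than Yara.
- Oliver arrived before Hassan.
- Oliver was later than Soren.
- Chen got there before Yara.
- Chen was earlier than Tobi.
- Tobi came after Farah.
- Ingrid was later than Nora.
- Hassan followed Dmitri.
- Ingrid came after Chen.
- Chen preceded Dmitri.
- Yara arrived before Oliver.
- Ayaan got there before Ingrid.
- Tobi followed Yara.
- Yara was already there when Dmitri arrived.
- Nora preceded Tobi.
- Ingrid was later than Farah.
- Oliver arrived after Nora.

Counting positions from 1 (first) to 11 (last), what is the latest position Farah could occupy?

7

Farah must come before Hassan, Ingrid, Oliver, and Tobi — 4 guests forced after them.
Everything else can be placed before Farah in some valid order, so Farah can sit as late as position 11 − 4 = 7.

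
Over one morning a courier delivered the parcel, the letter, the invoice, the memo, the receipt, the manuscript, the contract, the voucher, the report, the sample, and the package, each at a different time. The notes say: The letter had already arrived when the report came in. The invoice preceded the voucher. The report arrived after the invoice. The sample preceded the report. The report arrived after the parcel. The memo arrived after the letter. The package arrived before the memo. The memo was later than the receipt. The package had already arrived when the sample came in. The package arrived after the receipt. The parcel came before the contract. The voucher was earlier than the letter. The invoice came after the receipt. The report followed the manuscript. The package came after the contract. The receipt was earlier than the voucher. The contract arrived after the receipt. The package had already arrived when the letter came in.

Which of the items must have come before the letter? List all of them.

Directly stated before the letter: the package and the voucher.
The contract reaches the letter via the contract → the package → the letter.
The invoice reaches the letter via the invoice → the voucher → the letter.
The parcel reaches the letter via the parcel → the contract → the package → the letter.
Likewise the receipt reaches the letter by chaining the stated constraints.
No chain forces the manuscript (or any of the others) ahead of the letter.

the contract, the invoice, the package, the parcel, the receipt, the voucher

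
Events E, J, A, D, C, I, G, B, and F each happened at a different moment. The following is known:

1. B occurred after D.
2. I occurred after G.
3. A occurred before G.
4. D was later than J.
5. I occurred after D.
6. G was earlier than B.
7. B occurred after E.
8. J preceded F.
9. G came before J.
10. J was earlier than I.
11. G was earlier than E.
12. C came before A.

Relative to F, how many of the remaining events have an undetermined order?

4

Forced before F: A, C, G, and J.
That leaves B, D, E, and I with no forced order relative to F — 4.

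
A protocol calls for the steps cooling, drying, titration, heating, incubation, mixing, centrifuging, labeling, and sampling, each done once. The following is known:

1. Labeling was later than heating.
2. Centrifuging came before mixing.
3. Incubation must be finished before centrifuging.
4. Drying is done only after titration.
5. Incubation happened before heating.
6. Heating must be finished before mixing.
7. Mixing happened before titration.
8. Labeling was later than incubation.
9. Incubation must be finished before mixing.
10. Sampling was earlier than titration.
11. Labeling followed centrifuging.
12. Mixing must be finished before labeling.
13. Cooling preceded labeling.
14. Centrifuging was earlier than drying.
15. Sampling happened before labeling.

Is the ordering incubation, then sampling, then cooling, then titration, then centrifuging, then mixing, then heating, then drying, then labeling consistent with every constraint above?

The constraints require mixing before titration, but in the proposed sequence titration appears ahead of mixing. That one violation is enough.

no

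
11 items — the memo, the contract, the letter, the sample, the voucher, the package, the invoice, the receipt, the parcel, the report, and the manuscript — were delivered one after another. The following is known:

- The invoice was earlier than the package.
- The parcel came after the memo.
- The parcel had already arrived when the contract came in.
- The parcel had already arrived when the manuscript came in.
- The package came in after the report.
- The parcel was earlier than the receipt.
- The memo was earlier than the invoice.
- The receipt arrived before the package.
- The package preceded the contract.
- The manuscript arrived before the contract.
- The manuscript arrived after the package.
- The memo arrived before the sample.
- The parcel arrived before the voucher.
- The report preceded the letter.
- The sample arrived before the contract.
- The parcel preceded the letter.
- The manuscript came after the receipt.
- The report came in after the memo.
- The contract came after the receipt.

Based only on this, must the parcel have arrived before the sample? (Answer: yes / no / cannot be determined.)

No chain of stated constraints runs from the parcel to the sample, and none runs from the sample to the parcel either.
So the relative order of the parcel and the sample is not fixed by the given facts.

cannot be determined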